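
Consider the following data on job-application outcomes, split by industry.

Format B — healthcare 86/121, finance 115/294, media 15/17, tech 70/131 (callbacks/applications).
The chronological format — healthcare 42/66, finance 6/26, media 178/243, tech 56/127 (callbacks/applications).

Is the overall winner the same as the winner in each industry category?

Healthcare: Format B 86/121 = 71.1%, the chronological format 42/66 = 63.6% → Format B
Finance: Format B 115/294 = 39.1%, the chronological format 6/26 = 23.1% → Format B
Media: Format B 15/17 = 88.2%, the chronological format 178/243 = 73.3% → Format B
Tech: Format B 70/131 = 53.4%, the chronological format 56/127 = 44.1% → Format B
Overall: Format B 286/563 = 50.8%, the chronological format 282/462 = 61.0% → the chronological format
Format B wins each industry group but the chronological format wins overall — the comparison reverses. Format B's applications skew toward finance, which has a lower base rate.

No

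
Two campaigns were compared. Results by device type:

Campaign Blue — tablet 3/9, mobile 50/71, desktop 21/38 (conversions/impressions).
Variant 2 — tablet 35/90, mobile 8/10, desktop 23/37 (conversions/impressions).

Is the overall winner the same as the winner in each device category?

Tablet: Campaign Blue 3/9 = 33.3%, Variant 2 35/90 = 38.9% → Variant 2
Mobile: Campaign Blue 50/71 = 70.4%, Variant 2 8/10 = 80.0% → Variant 2
Desktop: Campaign Blue 21/38 = 55.3%, Variant 2 23/37 = 62.2% → Variant 2
Overall: Campaign Blue 74/118 = 62.7%, Variant 2 66/137 = 48.2% → Campaign Blue
Variant 2 wins each device group but Campaign Blue wins overall — the comparison reverses. Variant 2's impressions skew toward tablet, which has a lower base rate.

No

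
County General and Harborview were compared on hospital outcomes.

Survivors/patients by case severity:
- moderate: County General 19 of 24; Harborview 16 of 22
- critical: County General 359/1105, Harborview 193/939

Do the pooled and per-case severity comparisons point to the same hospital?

Moderate: County General 19/24 = 79.2%, Harborview 16/22 = 72.7% → County General
Critical: County General 359/1105 = 32.5%, Harborview 193/939 = 20.6% → County General
Overall: County General 378/1129 = 33.5%, Harborview 209/961 = 21.7% → County General
County General wins overall and in every case group — no reversal.

Yes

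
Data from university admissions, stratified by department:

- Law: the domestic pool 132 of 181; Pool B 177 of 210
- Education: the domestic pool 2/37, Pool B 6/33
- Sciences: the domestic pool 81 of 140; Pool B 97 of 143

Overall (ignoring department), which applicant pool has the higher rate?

Pool B

Law: the domestic pool 132/181 = 72.9%, Pool B 177/210 = 84.3% → Pool B
Education: the domestic pool 2/37 = 5.4%, Pool B 6/33 = 18.2% → Pool B
Sciences: the domestic pool 81/140 = 57.9%, Pool B 97/143 = 67.8% → Pool B
Overall: the domestic pool 215/358 = 60.1%, Pool B 280/386 = 72.5% → Pool B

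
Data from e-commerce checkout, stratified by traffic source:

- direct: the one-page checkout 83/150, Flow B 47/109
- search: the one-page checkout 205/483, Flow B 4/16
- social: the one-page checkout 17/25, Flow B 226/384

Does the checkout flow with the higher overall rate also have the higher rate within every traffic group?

No

Direct: the one-page checkout 83/150 = 55.3%, Flow B 47/109 = 43.1% → the one-page checkout
Search: the one-page checkout 205/483 = 42.4%, Flow B 4/16 = 25.0% → the one-page checkout
Social: the one-page checkout 17/25 = 68.0%, Flow B 226/384 = 58.9% → the one-page checkout
Overall: the one-page checkout 305/658 = 46.4%, Flow B 277/509 = 54.4% → Flow B
The one-page checkout wins each traffic group but Flow B wins overall — the comparison reverses. The one-page checkout's sessions skew toward search, which has a lower base rate.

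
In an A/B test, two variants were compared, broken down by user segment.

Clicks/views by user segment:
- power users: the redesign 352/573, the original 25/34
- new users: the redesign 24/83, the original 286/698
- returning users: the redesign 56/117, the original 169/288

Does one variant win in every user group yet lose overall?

Yes

Power users: the redesign 352/573 = 61.4%, the original 25/34 = 73.5% → the original
New users: the redesign 24/83 = 28.9%, the original 286/698 = 41.0% → the original
Returning users: the redesign 56/117 = 47.9%, the original 169/288 = 58.7% → the original
Overall: the redesign 432/773 = 55.9%, the original 480/1020 = 47.1% → the redesign
The original wins each user group but the redesign wins overall — the comparison reverses. The original's views skew toward new users, which has a lower base rate.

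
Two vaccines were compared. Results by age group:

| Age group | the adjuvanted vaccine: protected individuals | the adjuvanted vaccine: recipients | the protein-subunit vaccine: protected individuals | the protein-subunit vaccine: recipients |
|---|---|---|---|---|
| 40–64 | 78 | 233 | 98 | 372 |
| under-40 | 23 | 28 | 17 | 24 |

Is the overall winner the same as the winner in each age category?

40–64: the adjuvanted vaccine 78/233 = 33.5%, the protein-subunit vaccine 98/372 = 26.3% → the adjuvanted vaccine
Under-40: the adjuvanted vaccine 23/28 = 82.1%, the protein-subunit vaccine 17/24 = 70.8% → the adjuvanted vaccine
Overall: the adjuvanted vaccine 101/261 = 38.7%, the protein-subunit vaccine 115/396 = 29.0% → the adjuvanted vaccine
The adjuvanted vaccine wins overall and in every age group — no reversal.

Yes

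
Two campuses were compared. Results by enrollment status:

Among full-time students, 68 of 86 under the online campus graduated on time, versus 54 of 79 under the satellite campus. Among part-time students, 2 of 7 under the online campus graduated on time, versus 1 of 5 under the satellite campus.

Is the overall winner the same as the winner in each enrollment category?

Full-time: the online campus 68/86 = 79.1%, the satellite campus 54/79 = 68.4% → the online campus
Part-time: the online campus 2/7 = 28.6%, the satellite campus 1/5 = 20.0% → the online campus
Overall: the online campus 70/93 = 75.3%, the satellite campus 55/84 = 65.5% → the online campus
The online campus wins overall and in every enrollment group — no reversal.

Yes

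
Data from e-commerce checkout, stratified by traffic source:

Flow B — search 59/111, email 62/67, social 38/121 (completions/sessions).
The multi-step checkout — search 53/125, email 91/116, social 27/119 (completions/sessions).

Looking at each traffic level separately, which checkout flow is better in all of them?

Search: Flow B 59/111 = 53.2%, the multi-step checkout 53/125 = 42.4% → Flow B
Email: Flow B 62/67 = 92.5%, the multi-step checkout 91/116 = 78.4% → Flow B
Social: Flow B 38/121 = 31.4%, the multi-step checkout 27/119 = 22.7% → Flow B
Flow B has the higher rate in all 3 groups.

Flow B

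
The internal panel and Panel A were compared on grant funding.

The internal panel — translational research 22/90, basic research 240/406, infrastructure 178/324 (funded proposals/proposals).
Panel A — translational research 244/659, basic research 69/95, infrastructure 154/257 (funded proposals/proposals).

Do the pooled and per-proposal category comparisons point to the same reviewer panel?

Translational research: the internal panel 22/90 = 24.4%, Panel A 244/659 = 37.0% → Panel A
Basic research: the internal panel 240/406 = 59.1%, Panel A 69/95 = 72.6% → Panel A
Infrastructure: the internal panel 178/324 = 54.9%, Panel A 154/257 = 59.9% → Panel A
Overall: the internal panel 440/820 = 53.7%, Panel A 467/1011 = 46.2% → the internal panel
Panel A wins each proposal group but the internal panel wins overall — the comparison reverses. Panel A's proposals skew toward translational research, which has a lower base rate.

No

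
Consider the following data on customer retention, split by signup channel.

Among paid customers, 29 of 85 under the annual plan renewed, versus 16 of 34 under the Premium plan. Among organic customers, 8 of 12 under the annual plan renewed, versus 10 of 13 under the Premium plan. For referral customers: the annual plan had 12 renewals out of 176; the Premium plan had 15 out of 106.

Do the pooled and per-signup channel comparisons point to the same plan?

Paid: the annual plan 29/85 = 34.1%, the Premium plan 16/34 = 47.1% → the Premium plan
Organic: the annual plan 8/12 = 66.7%, the Premium plan 10/13 = 76.9% → the Premium plan
Referral: the annual plan 12/176 = 6.8%, the Premium plan 15/106 = 14.2% → the Premium plan
Overall: the annual plan 49/273 = 17.9%, the Premium plan 41/153 = 26.8% → the Premium plan
The Premium plan wins overall and in every signup group — no reversal.

Yes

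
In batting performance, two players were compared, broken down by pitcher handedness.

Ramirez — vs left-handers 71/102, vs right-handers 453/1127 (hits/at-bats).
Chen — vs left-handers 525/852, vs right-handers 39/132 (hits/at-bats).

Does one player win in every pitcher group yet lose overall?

Vs left-handers: Ramirez 71/102 = 69.6%, Chen 525/852 = 61.6% → Ramirez
Vs right-handers: Ramirez 453/1127 = 40.2%, Chen 39/132 = 29.5% → Ramirez
Overall: Ramirez 524/1229 = 42.6%, Chen 564/984 = 57.3% → Chen
Ramirez wins each pitcher group but Chen wins overall — the comparison reverses. Ramirez's at-bats skew toward vs right-handers, which has a lower base rate.

Yes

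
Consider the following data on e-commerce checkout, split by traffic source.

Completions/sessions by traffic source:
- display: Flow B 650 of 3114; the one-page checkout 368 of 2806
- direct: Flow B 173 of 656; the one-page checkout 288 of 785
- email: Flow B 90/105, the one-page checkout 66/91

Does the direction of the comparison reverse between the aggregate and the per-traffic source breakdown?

Display: Flow B 650/3114 = 20.9%, the one-page checkout 368/2806 = 13.1% → Flow B
Direct: Flow B 173/656 = 26.4%, the one-page checkout 288/785 = 36.7% → the one-page checkout
Email: Flow B 90/105 = 85.7%, the one-page checkout 66/91 = 72.5% → Flow B
Overall: Flow B 913/3875 = 23.6%, the one-page checkout 722/3682 = 19.6% → Flow B
Neither sweeps: Flow B wins 2 of 3 groups, the one-page checkout wins 1. Flow B wins overall but not every group — no Simpson reversal.

No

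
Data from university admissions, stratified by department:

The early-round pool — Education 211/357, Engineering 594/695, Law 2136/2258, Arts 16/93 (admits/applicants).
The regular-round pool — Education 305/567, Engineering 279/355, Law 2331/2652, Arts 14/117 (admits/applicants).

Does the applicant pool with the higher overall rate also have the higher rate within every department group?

Education: the early-round pool 211/357 = 59.1%, the regular-round pool 305/567 = 53.8% → the early-round pool
Engineering: the early-round pool 594/695 = 85.5%, the regular-round pool 279/355 = 78.6% → the early-round pool
Law: the early-round pool 2136/2258 = 94.6%, the regular-round pool 2331/2652 = 87.9% → the early-round pool
Arts: the early-round pool 16/93 = 17.2%, the regular-round pool 14/117 = 12.0% → the early-round pool
Overall: the early-round pool 2957/3403 = 86.9%, the regular-round pool 2929/3691 = 79.4% → the early-round pool
The early-round pool wins overall and in every department group — no reversal.

Yes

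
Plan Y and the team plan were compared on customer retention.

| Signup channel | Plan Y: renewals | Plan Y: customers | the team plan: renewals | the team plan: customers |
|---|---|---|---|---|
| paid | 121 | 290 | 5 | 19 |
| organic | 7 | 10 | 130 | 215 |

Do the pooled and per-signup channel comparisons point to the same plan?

No

Paid: Plan Y 121/290 = 41.7%, the team plan 5/19 = 26.3% → Plan Y
Organic: Plan Y 7/10 = 70.0%, the team plan 130/215 = 60.5% → Plan Y
Overall: Plan Y 128/300 = 42.7%, the team plan 135/234 = 57.7% → the team plan
Plan Y wins each signup group but the team plan wins overall — the comparison reverses. Plan Y's customers skew toward paid, which has a lower base rate.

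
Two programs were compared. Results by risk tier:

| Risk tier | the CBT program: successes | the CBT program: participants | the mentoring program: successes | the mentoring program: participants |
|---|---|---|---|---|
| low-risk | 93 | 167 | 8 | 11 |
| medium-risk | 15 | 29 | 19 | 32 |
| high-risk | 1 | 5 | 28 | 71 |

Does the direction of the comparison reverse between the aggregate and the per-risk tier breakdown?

Low-risk: the CBT program 93/167 = 55.7%, the mentoring program 8/11 = 72.7% → the mentoring program
Medium-risk: the CBT program 15/29 = 51.7%, the mentoring program 19/32 = 59.4% → the mentoring program
High-risk: the CBT program 1/5 = 20.0%, the mentoring program 28/71 = 39.4% → the mentoring program
Overall: the CBT program 109/201 = 54.2%, the mentoring program 55/114 = 48.2% → the CBT program
The mentoring program wins each risk group but the CBT program wins overall — the comparison reverses. The mentoring program's participants skew toward high-risk, which has a lower base rate.

Yes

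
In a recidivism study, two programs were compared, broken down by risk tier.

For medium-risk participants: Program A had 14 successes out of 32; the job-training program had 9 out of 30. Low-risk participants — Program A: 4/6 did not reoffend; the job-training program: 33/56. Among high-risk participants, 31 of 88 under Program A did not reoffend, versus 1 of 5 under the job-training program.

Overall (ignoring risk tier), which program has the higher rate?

the job-training program

Medium-risk: Program A 14/32 = 43.8%, the job-training program 9/30 = 30.0% → Program A
Low-risk: Program A 4/6 = 66.7%, the job-training program 33/56 = 58.9% → Program A
High-risk: Program A 31/88 = 35.2%, the job-training program 1/5 = 20.0% → Program A
Overall: Program A 49/126 = 38.9%, the job-training program 43/91 = 47.3% → the job-training program
(Program A wins every risk group but the job-training program wins overall — Program A's participants skew toward the low-rate high-risk group.)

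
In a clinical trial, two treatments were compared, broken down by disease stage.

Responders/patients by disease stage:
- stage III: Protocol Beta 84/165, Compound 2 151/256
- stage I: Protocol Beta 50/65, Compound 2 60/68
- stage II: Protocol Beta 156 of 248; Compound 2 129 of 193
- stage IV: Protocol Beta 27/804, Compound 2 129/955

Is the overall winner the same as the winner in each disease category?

Yes

Stage III: Protocol Beta 84/165 = 50.9%, Compound 2 151/256 = 59.0% → Compound 2
Stage I: Protocol Beta 50/65 = 76.9%, Compound 2 60/68 = 88.2% → Compound 2
Stage II: Protocol Beta 156/248 = 62.9%, Compound 2 129/193 = 66.8% → Compound 2
Stage IV: Protocol Beta 27/804 = 3.4%, Compound 2 129/955 = 13.5% → Compound 2
Overall: Protocol Beta 317/1282 = 24.7%, Compound 2 469/1472 = 31.9% → Compound 2
Compound 2 wins overall and in every disease group — no reversal.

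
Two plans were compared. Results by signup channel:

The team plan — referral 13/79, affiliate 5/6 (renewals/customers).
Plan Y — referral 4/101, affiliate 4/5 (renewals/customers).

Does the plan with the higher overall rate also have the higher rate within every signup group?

Referral: the team plan 13/79 = 16.5%, Plan Y 4/101 = 4.0% → the team plan
Affiliate: the team plan 5/6 = 83.3%, Plan Y 4/5 = 80.0% → the team plan
Overall: the team plan 18/85 = 21.2%, Plan Y 8/106 = 7.5% → the team plan
The team plan wins overall and in every signup group — no reversal.

Yes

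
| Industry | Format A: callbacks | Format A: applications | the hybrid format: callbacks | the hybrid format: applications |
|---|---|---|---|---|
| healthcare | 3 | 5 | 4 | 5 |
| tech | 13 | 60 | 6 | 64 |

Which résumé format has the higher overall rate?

Format A

Healthcare: Format A 3/5 = 60.0%, the hybrid format 4/5 = 80.0% → the hybrid format
Tech: Format A 13/60 = 21.7%, the hybrid format 6/64 = 9.4% → Format A
Overall: Format A 16/65 = 24.6%, the hybrid format 10/69 = 14.5% → Format A
(Neither sweeps every industry group, but Format A has the higher pooled rate.)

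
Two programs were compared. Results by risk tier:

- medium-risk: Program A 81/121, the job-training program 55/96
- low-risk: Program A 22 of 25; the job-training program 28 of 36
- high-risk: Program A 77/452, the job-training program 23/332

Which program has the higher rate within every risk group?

Program A

Medium-risk: Program A 81/121 = 66.9%, the job-training program 55/96 = 57.3% → Program A
Low-risk: Program A 22/25 = 88.0%, the job-training program 28/36 = 77.8% → Program A
High-risk: Program A 77/452 = 17.0%, the job-training program 23/332 = 6.9% → Program A
Program A has the higher rate in all 3 groups.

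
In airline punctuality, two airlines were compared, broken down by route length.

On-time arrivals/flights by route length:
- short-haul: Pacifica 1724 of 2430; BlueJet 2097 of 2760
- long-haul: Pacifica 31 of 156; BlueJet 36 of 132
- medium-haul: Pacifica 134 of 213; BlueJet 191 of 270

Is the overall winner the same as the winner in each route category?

Short-haul: Pacifica 1724/2430 = 70.9%, BlueJet 2097/2760 = 76.0% → BlueJet
Long-haul: Pacifica 31/156 = 19.9%, BlueJet 36/132 = 27.3% → BlueJet
Medium-haul: Pacifica 134/213 = 62.9%, BlueJet 191/270 = 70.7% → BlueJet
Overall: Pacifica 1889/2799 = 67.5%, BlueJet 2324/3162 = 73.5% → BlueJet
BlueJet wins overall and in every route group — no reversal.

Yes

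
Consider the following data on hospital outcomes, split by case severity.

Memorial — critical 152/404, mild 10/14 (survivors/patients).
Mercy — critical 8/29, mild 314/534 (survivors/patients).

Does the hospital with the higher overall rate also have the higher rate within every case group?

Critical: Memorial 152/404 = 37.6%, Mercy 8/29 = 27.6% → Memorial
Mild: Memorial 10/14 = 71.4%, Mercy 314/534 = 58.8% → Memorial
Overall: Memorial 162/418 = 38.8%, Mercy 322/563 = 57.2% → Mercy
Memorial wins each case group but Mercy wins overall — the comparison reverses. Memorial's patients skew toward critical, which has a lower base rate.

No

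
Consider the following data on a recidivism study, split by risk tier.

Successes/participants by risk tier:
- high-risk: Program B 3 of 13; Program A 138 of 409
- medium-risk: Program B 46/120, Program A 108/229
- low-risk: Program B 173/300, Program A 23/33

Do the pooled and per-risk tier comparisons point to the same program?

No

High-risk: Program B 3/13 = 23.1%, Program A 138/409 = 33.7% → Program A
Medium-risk: Program B 46/120 = 38.3%, Program A 108/229 = 47.2% → Program A
Low-risk: Program B 173/300 = 57.7%, Program A 23/33 = 69.7% → Program A
Overall: Program B 222/433 = 51.3%, Program A 269/671 = 40.1% → Program B
Program A wins each risk group but Program B wins overall — the comparison reverses. Program A's participants skew toward high-risk, which has a lower base rate.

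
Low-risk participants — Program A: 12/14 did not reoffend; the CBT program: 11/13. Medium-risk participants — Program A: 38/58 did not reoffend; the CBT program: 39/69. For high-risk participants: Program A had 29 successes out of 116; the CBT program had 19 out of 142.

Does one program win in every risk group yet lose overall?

Low-risk: Program A 12/14 = 85.7%, the CBT program 11/13 = 84.6% → Program A
Medium-risk: Program A 38/58 = 65.5%, the CBT program 39/69 = 56.5% → Program A
High-risk: Program A 29/116 = 25.0%, the CBT program 19/142 = 13.4% → Program A
Overall: Program A 79/188 = 42.0%, the CBT program 69/224 = 30.8% → Program A
Program A wins overall and in every risk group — no reversal.

No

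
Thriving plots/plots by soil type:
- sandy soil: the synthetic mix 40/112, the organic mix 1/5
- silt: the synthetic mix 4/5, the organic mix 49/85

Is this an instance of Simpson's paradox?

Sandy soil: the synthetic mix 40/112 = 35.7%, the organic mix 1/5 = 20.0% → the synthetic mix
Silt: the synthetic mix 4/5 = 80.0%, the organic mix 49/85 = 57.6% → the synthetic mix
Overall: the synthetic mix 44/117 = 37.6%, the organic mix 50/90 = 55.6% → the organic mix
The synthetic mix wins each soil group but the organic mix wins overall — the comparison reverses. The synthetic mix's plots skew toward sandy soil, which has a lower base rate.

Yes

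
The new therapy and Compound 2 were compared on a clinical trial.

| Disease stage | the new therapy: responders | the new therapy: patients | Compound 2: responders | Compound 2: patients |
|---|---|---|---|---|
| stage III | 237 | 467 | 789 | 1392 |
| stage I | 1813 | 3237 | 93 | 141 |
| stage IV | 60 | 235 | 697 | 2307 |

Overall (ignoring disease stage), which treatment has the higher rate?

the new therapy

Stage III: the new therapy 237/467 = 50.7%, Compound 2 789/1392 = 56.7% → Compound 2
Stage I: the new therapy 1813/3237 = 56.0%, Compound 2 93/141 = 66.0% → Compound 2
Stage IV: the new therapy 60/235 = 25.5%, Compound 2 697/2307 = 30.2% → Compound 2
Overall: the new therapy 2110/3939 = 53.6%, Compound 2 1579/3840 = 41.1% → the new therapy
(Compound 2 wins every disease group but the new therapy wins overall — Compound 2's patients skew toward the low-rate stage IV group.)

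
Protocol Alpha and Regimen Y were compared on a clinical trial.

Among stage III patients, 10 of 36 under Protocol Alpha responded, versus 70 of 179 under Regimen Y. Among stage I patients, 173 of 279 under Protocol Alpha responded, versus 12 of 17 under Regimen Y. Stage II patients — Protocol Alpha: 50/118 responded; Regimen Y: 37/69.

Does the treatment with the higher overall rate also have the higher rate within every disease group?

No

Stage III: Protocol Alpha 10/36 = 27.8%, Regimen Y 70/179 = 39.1% → Regimen Y
Stage I: Protocol Alpha 173/279 = 62.0%, Regimen Y 12/17 = 70.6% → Regimen Y
Stage II: Protocol Alpha 50/118 = 42.4%, Regimen Y 37/69 = 53.6% → Regimen Y
Overall: Protocol Alpha 233/433 = 53.8%, Regimen Y 119/265 = 44.9% → Protocol Alpha
Regimen Y wins each disease group but Protocol Alpha wins overall — the comparison reverses. Regimen Y's patients skew toward stage III, which has a lower base rate.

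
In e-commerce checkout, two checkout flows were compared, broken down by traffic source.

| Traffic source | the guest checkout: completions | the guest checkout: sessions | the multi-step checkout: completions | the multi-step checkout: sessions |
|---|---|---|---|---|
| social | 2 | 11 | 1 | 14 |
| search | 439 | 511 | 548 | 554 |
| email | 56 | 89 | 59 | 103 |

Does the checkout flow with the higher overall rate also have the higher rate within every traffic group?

Social: the guest checkout 2/11 = 18.2%, the multi-step checkout 1/14 = 7.1% → the guest checkout
Search: the guest checkout 439/511 = 85.9%, the multi-step checkout 548/554 = 98.9% → the multi-step checkout
Email: the guest checkout 56/89 = 62.9%, the multi-step checkout 59/103 = 57.3% → the guest checkout
Overall: the guest checkout 497/611 = 81.3%, the multi-step checkout 608/671 = 90.6% → the multi-step checkout
Neither sweeps: the guest checkout wins 2 of 3 groups, the multi-step checkout wins 1. The multi-step checkout wins overall but not every group — no Simpson reversal.

No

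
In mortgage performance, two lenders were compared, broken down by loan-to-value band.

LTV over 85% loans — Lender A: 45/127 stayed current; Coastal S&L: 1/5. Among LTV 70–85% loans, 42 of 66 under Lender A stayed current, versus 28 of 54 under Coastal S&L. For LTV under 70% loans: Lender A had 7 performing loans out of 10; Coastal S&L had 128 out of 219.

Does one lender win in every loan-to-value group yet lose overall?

Yes

LTV over 85%: Lender A 45/127 = 35.4%, Coastal S&L 1/5 = 20.0% → Lender A
LTV 70–85%: Lender A 42/66 = 63.6%, Coastal S&L 28/54 = 51.9% → Lender A
LTV under 70%: Lender A 7/10 = 70.0%, Coastal S&L 128/219 = 58.4% → Lender A
Overall: Lender A 94/203 = 46.3%, Coastal S&L 157/278 = 56.5% → Coastal S&L
Lender A wins each loan-to-value group but Coastal S&L wins overall — the comparison reverses. Lender A's loans skew toward LTV over 85%, which has a lower base rate.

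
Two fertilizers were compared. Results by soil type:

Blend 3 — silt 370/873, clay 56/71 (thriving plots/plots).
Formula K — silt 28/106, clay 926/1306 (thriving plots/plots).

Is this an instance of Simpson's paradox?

Yes

Silt: Blend 3 370/873 = 42.4%, Formula K 28/106 = 26.4% → Blend 3
Clay: Blend 3 56/71 = 78.9%, Formula K 926/1306 = 70.9% → Blend 3
Overall: Blend 3 426/944 = 45.1%, Formula K 954/1412 = 67.6% → Formula K
Blend 3 wins each soil group but Formula K wins overall — the comparison reverses. Blend 3's plots skew toward silt, which has a lower base rate.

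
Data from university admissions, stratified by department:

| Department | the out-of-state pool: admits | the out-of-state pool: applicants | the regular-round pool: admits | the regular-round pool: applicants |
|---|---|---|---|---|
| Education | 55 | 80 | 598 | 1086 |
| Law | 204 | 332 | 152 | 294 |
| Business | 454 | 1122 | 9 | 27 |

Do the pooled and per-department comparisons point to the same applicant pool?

No

Education: the out-of-state pool 55/80 = 68.8%, the regular-round pool 598/1086 = 55.1% → the out-of-state pool
Law: the out-of-state pool 204/332 = 61.4%, the regular-round pool 152/294 = 51.7% → the out-of-state pool
Business: the out-of-state pool 454/1122 = 40.5%, the regular-round pool 9/27 = 33.3% → the out-of-state pool
Overall: the out-of-state pool 713/1534 = 46.5%, the regular-round pool 759/1407 = 53.9% → the regular-round pool
The out-of-state pool wins each department group but the regular-round pool wins overall — the comparison reverses. The out-of-state pool's applicants skew toward Business, which has a lower base rate.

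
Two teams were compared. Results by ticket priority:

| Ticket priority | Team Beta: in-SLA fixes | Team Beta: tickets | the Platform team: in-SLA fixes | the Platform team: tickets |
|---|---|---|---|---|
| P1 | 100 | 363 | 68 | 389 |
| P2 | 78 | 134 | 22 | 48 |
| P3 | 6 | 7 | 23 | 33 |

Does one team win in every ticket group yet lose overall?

P1: Team Beta 100/363 = 27.5%, the Platform team 68/389 = 17.5% → Team Beta
P2: Team Beta 78/134 = 58.2%, the Platform team 22/48 = 45.8% → Team Beta
P3: Team Beta 6/7 = 85.7%, the Platform team 23/33 = 69.7% → Team Beta
Overall: Team Beta 184/504 = 36.5%, the Platform team 113/470 = 24.0% → Team Beta
Team Beta wins overall and in every ticket group — no reversal.

No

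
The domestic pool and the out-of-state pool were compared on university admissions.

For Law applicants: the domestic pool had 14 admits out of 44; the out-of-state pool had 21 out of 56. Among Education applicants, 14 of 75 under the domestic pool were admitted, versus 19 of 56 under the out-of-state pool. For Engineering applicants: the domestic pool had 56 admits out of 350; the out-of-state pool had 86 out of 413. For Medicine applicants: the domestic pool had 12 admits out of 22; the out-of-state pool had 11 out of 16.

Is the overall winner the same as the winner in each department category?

Law: the domestic pool 14/44 = 31.8%, the out-of-state pool 21/56 = 37.5% → the out-of-state pool
Education: the domestic pool 14/75 = 18.7%, the out-of-state pool 19/56 = 33.9% → the out-of-state pool
Engineering: the domestic pool 56/350 = 16.0%, the out-of-state pool 86/413 = 20.8% → the out-of-state pool
Medicine: the domestic pool 12/22 = 54.5%, the out-of-state pool 11/16 = 68.8% → the out-of-state pool
Overall: the domestic pool 96/491 = 19.6%, the out-of-state pool 137/541 = 25.3% → the out-of-state pool
The out-of-state pool wins overall and in every department group — no reversal.

Yes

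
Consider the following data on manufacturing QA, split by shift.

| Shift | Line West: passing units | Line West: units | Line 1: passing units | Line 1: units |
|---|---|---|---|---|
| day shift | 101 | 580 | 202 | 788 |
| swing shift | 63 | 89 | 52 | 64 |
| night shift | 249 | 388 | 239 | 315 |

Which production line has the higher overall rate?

Day shift: Line West 101/580 = 17.4%, Line 1 202/788 = 25.6% → Line 1
Swing shift: Line West 63/89 = 70.8%, Line 1 52/64 = 81.2% → Line 1
Night shift: Line West 249/388 = 64.2%, Line 1 239/315 = 75.9% → Line 1
Overall: Line West 413/1057 = 39.1%, Line 1 493/1167 = 42.2% → Line 1

Line 1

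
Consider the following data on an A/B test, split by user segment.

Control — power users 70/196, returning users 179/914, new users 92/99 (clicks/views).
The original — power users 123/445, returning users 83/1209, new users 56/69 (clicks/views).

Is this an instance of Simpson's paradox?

Power users: Control 70/196 = 35.7%, the original 123/445 = 27.6% → Control
Returning users: Control 179/914 = 19.6%, the original 83/1209 = 6.9% → Control
New users: Control 92/99 = 92.9%, the original 56/69 = 81.2% → Control
Overall: Control 341/1209 = 28.2%, the original 262/1723 = 15.2% → Control
Control wins overall and in every user group — no reversal.

No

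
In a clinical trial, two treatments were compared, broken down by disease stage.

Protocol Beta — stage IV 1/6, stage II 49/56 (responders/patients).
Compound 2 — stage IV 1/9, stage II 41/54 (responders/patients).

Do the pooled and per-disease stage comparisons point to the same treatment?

Stage IV: Protocol Beta 1/6 = 16.7%, Compound 2 1/9 = 11.1% → Protocol Beta
Stage II: Protocol Beta 49/56 = 87.5%, Compound 2 41/54 = 75.9% → Protocol Beta
Overall: Protocol Beta 50/62 = 80.6%, Compound 2 42/63 = 66.7% → Protocol Beta
Protocol Beta wins overall and in every disease group — no reversal.

Yes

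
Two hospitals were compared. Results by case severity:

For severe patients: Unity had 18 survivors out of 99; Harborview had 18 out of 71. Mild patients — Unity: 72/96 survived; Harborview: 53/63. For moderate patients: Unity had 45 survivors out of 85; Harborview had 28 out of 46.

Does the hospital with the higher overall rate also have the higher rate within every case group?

Severe: Unity 18/99 = 18.2%, Harborview 18/71 = 25.4% → Harborview
Mild: Unity 72/96 = 75.0%, Harborview 53/63 = 84.1% → Harborview
Moderate: Unity 45/85 = 52.9%, Harborview 28/46 = 60.9% → Harborview
Overall: Unity 135/280 = 48.2%, Harborview 99/180 = 55.0% → Harborview
Harborview wins overall and in every case group — no reversal.

Yes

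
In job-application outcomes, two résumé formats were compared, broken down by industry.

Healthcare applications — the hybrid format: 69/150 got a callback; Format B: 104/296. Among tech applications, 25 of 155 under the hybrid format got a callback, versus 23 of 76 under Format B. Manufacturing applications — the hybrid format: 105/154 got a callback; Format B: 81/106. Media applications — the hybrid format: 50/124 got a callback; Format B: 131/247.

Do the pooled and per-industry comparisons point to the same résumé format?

Healthcare: the hybrid format 69/150 = 46.0%, Format B 104/296 = 35.1% → the hybrid format
Tech: the hybrid format 25/155 = 16.1%, Format B 23/76 = 30.3% → Format B
Manufacturing: the hybrid format 105/154 = 68.2%, Format B 81/106 = 76.4% → Format B
Media: the hybrid format 50/124 = 40.3%, Format B 131/247 = 53.0% → Format B
Overall: the hybrid format 249/583 = 42.7%, Format B 339/725 = 46.8% → Format B
Neither sweeps: the hybrid format wins 1 of 4 groups, Format B wins 3. Format B wins overall but not every group — no Simpson reversal.

No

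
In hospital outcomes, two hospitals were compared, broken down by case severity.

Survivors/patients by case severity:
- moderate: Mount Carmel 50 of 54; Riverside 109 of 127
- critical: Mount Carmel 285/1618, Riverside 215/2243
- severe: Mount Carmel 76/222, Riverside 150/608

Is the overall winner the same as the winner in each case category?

Moderate: Mount Carmel 50/54 = 92.6%, Riverside 109/127 = 85.8% → Mount Carmel
Critical: Mount Carmel 285/1618 = 17.6%, Riverside 215/2243 = 9.6% → Mount Carmel
Severe: Mount Carmel 76/222 = 34.2%, Riverside 150/608 = 24.7% → Mount Carmel
Overall: Mount Carmel 411/1894 = 21.7%, Riverside 474/2978 = 15.9% → Mount Carmel
Mount Carmel wins overall and in every case group — no reversal.

Yes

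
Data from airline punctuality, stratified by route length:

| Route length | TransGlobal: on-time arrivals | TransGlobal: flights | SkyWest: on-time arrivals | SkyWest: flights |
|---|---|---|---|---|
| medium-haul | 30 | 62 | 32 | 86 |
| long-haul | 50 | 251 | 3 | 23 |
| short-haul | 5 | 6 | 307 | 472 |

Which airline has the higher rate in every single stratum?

TransGlobal

Medium-haul: TransGlobal 30/62 = 48.4%, SkyWest 32/86 = 37.2% → TransGlobal
Long-haul: TransGlobal 50/251 = 19.9%, SkyWest 3/23 = 13.0% → TransGlobal
Short-haul: TransGlobal 5/6 = 83.3%, SkyWest 307/472 = 65.0% → TransGlobal
TransGlobal has the higher rate in all 3 groups.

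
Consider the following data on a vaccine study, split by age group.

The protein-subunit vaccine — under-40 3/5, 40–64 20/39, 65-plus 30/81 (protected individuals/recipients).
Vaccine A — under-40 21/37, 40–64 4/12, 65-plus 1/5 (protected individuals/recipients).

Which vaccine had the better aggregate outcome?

Vaccine A

Under-40: the protein-subunit vaccine 3/5 = 60.0%, Vaccine A 21/37 = 56.8% → the protein-subunit vaccine
40–64: the protein-subunit vaccine 20/39 = 51.3%, Vaccine A 4/12 = 33.3% → the protein-subunit vaccine
65-plus: the protein-subunit vaccine 30/81 = 37.0%, Vaccine A 1/5 = 20.0% → the protein-subunit vaccine
Overall: the protein-subunit vaccine 53/125 = 42.4%, Vaccine A 26/54 = 48.1% → Vaccine A
(The protein-subunit vaccine wins every age group but Vaccine A wins overall — the protein-subunit vaccine's recipients skew toward the low-rate 65-plus group.)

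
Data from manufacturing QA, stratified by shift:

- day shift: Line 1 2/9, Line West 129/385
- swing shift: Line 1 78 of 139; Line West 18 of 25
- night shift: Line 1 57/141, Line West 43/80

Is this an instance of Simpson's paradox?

Yes

Day shift: Line 1 2/9 = 22.2%, Line West 129/385 = 33.5% → Line West
Swing shift: Line 1 78/139 = 56.1%, Line West 18/25 = 72.0% → Line West
Night shift: Line 1 57/141 = 40.4%, Line West 43/80 = 53.8% → Line West
Overall: Line 1 137/289 = 47.4%, Line West 190/490 = 38.8% → Line 1
Line West wins each shift group but Line 1 wins overall — the comparison reverses. Line West's units skew toward day shift, which has a lower base rate.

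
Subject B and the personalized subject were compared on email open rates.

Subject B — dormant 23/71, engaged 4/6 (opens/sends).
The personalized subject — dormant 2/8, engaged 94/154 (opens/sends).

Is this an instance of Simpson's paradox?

Yes

Dormant: Subject B 23/71 = 32.4%, the personalized subject 2/8 = 25.0% → Subject B
Engaged: Subject B 4/6 = 66.7%, the personalized subject 94/154 = 61.0% → Subject B
Overall: Subject B 27/77 = 35.1%, the personalized subject 96/162 = 59.3% → the personalized subject
Subject B wins each recipient group but the personalized subject wins overall — the comparison reverses. Subject B's sends skew toward dormant, which has a lower base rate.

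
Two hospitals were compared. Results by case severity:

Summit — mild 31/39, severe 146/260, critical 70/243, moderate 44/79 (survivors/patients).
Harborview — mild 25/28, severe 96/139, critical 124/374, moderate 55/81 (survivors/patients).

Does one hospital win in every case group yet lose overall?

No

Mild: Summit 31/39 = 79.5%, Harborview 25/28 = 89.3% → Harborview
Severe: Summit 146/260 = 56.2%, Harborview 96/139 = 69.1% → Harborview
Critical: Summit 70/243 = 28.8%, Harborview 124/374 = 33.2% → Harborview
Moderate: Summit 44/79 = 55.7%, Harborview 55/81 = 67.9% → Harborview
Overall: Summit 291/621 = 46.9%, Harborview 300/622 = 48.2% → Harborview
Harborview wins overall and in every case group — no reversal.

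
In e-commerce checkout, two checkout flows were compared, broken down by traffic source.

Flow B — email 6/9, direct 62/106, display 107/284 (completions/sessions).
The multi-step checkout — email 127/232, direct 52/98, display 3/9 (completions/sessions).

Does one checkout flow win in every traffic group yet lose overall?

Email: Flow B 6/9 = 66.7%, the multi-step checkout 127/232 = 54.7% → Flow B
Direct: Flow B 62/106 = 58.5%, the multi-step checkout 52/98 = 53.1% → Flow B
Display: Flow B 107/284 = 37.7%, the multi-step checkout 3/9 = 33.3% → Flow B
Overall: Flow B 175/399 = 43.9%, the multi-step checkout 182/339 = 53.7% → the multi-step checkout
Flow B wins each traffic group but the multi-step checkout wins overall — the comparison reverses. Flow B's sessions skew toward display, which has a lower base rate.

Yes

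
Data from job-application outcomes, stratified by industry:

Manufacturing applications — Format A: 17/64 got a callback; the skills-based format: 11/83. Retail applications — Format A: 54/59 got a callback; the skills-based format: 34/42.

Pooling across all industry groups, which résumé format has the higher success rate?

Format A

Manufacturing: Format A 17/64 = 26.6%, the skills-based format 11/83 = 13.3% → Format A
Retail: Format A 54/59 = 91.5%, the skills-based format 34/42 = 81.0% → Format A
Overall: Format A 71/123 = 57.7%, the skills-based format 45/125 = 36.0% → Format A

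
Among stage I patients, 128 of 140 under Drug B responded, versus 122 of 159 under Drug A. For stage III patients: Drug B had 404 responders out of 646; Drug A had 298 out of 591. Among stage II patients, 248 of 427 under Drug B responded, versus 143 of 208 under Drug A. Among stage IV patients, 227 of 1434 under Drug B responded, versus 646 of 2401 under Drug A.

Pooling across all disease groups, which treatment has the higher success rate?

Stage I: Drug B 128/140 = 91.4%, Drug A 122/159 = 76.7% → Drug B
Stage III: Drug B 404/646 = 62.5%, Drug A 298/591 = 50.4% → Drug B
Stage II: Drug B 248/427 = 58.1%, Drug A 143/208 = 68.8% → Drug A
Stage IV: Drug B 227/1434 = 15.8%, Drug A 646/2401 = 26.9% → Drug A
Overall: Drug B 1007/2647 = 38.0%, Drug A 1209/3359 = 36.0% → Drug B
(Neither sweeps every disease group, but Drug B has the higher pooled rate.)

Drug B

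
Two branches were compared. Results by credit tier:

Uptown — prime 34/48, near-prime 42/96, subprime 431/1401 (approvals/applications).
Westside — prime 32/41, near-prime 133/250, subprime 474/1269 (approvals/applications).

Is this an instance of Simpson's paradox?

Prime: Uptown 34/48 = 70.8%, Westside 32/41 = 78.0% → Westside
Near-prime: Uptown 42/96 = 43.8%, Westside 133/250 = 53.2% → Westside
Subprime: Uptown 431/1401 = 30.8%, Westside 474/1269 = 37.4% → Westside
Overall: Uptown 507/1545 = 32.8%, Westside 639/1560 = 41.0% → Westside
Westside wins overall and in every credit group — no reversal.

No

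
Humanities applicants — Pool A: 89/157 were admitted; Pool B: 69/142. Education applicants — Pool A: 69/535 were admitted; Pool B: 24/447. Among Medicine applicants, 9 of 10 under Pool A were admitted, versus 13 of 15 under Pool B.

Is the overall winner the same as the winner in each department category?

Humanities: Pool A 89/157 = 56.7%, Pool B 69/142 = 48.6% → Pool A
Education: Pool A 69/535 = 12.9%, Pool B 24/447 = 5.4% → Pool A
Medicine: Pool A 9/10 = 90.0%, Pool B 13/15 = 86.7% → Pool A
Overall: Pool A 167/702 = 23.8%, Pool B 106/604 = 17.5% → Pool A
Pool A wins overall and in every department group — no reversal.

Yes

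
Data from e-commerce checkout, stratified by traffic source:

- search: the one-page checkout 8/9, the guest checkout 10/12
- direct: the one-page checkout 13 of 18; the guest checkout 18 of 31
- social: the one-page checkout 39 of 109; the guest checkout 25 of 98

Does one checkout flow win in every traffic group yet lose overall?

No

Search: the one-page checkout 8/9 = 88.9%, the guest checkout 10/12 = 83.3% → the one-page checkout
Direct: the one-page checkout 13/18 = 72.2%, the guest checkout 18/31 = 58.1% → the one-page checkout
Social: the one-page checkout 39/109 = 35.8%, the guest checkout 25/98 = 25.5% → the one-page checkout
Overall: the one-page checkout 60/136 = 44.1%, the guest checkout 53/141 = 37.6% → the one-page checkout
The one-page checkout wins overall and in every traffic group — no reversal.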